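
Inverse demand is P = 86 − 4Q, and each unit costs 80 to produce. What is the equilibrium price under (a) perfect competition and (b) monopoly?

Competition: P = 80; Monopoly: P = 83

Under competition P = MC = 80, so Q = (86 − 80)/4 = 1.5.
Monopoly sets MR = MC: 86 − 8Q = 80 ⇒ Q = 0.75, P = 86 − 4·0.75 = 83.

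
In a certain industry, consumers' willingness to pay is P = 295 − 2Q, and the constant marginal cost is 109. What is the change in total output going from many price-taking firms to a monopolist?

Under competition P = MC = 109, so Q = (295 − 109)/2 = 93.
The monopolist equates marginal revenue to marginal cost: 295 − 4Q = 109, so Q = 46.5. From demand, P = 202.
Change in total output: 46.5 − 93 = −46.5.

Q falls by 46.5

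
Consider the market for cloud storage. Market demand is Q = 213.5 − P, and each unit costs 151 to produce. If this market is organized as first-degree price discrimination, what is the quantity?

Inverting demand: P = 213.5 − Q.
Under first-degree price discrimination the firm charges each unit its demand price and produces up to where P = MC, i.e. Q = 62.5. Consumer surplus is zero; producer surplus equals total surplus.

Q = 62.5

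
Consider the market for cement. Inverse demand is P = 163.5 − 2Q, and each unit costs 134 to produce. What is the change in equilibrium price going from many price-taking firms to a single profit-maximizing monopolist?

Under competition P = MC = 134, so Q = (163.5 − 134)/2 = 14.75.
A monopolist chooses Q where MR = MC. MR = 163.5 − 4Q; setting this equal to 134 gives Q = 7.375 and P = 148.75.
Change in equilibrium price: 148.75 − 134 = 14.75.

P rises by 14.75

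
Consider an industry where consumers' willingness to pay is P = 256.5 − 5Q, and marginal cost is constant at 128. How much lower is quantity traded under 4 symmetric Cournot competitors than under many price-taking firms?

Competitive firms price at marginal cost: P = 128, giving Q = 25.7.
With 4 symmetric Cournot firms, each firm's FOC gives 256.5 − 25q = 128, so q = 5.14, Q = 4·5.14 = 20.56, and P = 153.7.
Change in quantity traded: 20.56 − 25.7 = −5.14.

Quantity traded falls by 5.14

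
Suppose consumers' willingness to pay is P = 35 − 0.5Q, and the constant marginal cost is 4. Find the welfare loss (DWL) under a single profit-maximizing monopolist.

Perfect competition: P = MC = 4, so 35 − 0.5Q = 4 and Q = 62.
A monopolist chooses Q where MR = MC. MR = 35 − Q; setting this equal to 4 gives Q = 31 and P = 19.5.
DWL is the triangle between Q = 31 and Q = 62: ½·(62 − 31)·(19.5 − 4) = 240.25.

DWL = 240.25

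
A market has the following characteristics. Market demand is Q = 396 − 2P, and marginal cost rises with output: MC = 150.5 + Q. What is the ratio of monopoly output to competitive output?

Q_m/Q_c = 0.75

Inverting demand: P = 198 − 0.5Q.
The monopolist equates marginal revenue to marginal cost: 198 − Q = 150.5 + Q, so Q = 23.75. From demand, P = 186.125.
Competitive equilibrium sets price equal to marginal cost: 198 − 0.5Q = 150.5 + Q, so Q = 95/3 and P = 1093/6.
Ratio Q_m/Q_c = 23.75/(95/3) = 0.75.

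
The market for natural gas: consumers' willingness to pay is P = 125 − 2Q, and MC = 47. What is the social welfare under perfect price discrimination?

TS = 1521

With perfect price discrimination, output is the efficient level Q = 39 (where demand meets MC), but every buyer pays their willingness to pay: CS = 0 and PS = total surplus.
TS = 1521 (equal to competitive TS).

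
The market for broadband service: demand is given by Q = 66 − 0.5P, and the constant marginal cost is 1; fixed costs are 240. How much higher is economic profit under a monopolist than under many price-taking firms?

π rises by 2145.125

Inverting demand: P = 132 − 2Q.
Perfect competition: P = MC = 1, so 132 − 2Q = 1 and Q = 65.5.
Profit = (1 − 1)·65.5 − 240 = −240.
The monopolist equates marginal revenue to marginal cost: 132 − 4Q = 1, so Q = 32.75. From demand, P = 66.5.
Profit = (66.5 − 1)·32.75 − 240 = 1905.125.
Change in economic profit: 1905.125 − −240 = 2145.125.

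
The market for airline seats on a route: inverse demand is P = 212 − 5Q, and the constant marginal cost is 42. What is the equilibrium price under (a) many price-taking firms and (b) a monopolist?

Perfect competition: P = MC = 42, so 212 − 5Q = 42 and Q = 34.
A monopolist chooses Q where MR = MC. MR = 212 − 10Q; setting this equal to 42 gives Q = 17 and P = 127.

Competition: P = 42; Monopoly: P = 127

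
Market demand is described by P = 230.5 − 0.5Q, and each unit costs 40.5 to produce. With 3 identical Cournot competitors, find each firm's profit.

With 3 symmetric Cournot firms, each firm's FOC gives 230.5 − 2q = 40.5, so q = 95, Q = 3·95 = 285, and P = 88.
Each firm's profit = (88 − 40.5)·95 = 4512.5.

π_i = 4512.5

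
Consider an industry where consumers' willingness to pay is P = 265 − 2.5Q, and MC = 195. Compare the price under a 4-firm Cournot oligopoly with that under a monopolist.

In a 4-firm Cournot equilibrium, symmetry and the first-order condition give q = (265 − 195)/(12.5) = 5.6. So Q = 22.4 and P = 209.
Monopoly sets MR = MC: 265 − 5Q = 195 ⇒ Q = 14, P = 265 − 2.5·14 = 230.

Cournot: P = 209; Monopoly: P = 230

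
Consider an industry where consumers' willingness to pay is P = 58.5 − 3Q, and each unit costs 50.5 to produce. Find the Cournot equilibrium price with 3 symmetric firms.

P = 52.5

Cournot with 3 identical firms: the symmetric best-response condition is 58.5 − 12q = 50.5. Each firm produces q = 2/3, total output Q = 2, price P = 52.5.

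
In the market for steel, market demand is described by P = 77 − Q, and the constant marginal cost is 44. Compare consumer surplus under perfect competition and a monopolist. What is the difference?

CS falls by 408.375

Under competition P = MC = 44, so Q = (77 − 44)/1 = 33.
CS = ½·(77 − 44)·33 = 544.5.
The monopolist equates marginal revenue to marginal cost: 77 − 2Q = 44, so Q = 16.5. From demand, P = 60.5.
CS = ½·(77 − 60.5)·16.5 = 136.125.
Change in consumer surplus: 136.125 − 544.5 = −408.375.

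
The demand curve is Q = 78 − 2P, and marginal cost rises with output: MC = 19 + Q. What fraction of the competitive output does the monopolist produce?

Inverting demand: P = 39 − 0.5Q.
Monopoly sets MR = MC: 39 − Q = 19 + Q ⇒ Q = 10, P = 39 − 0.5·10 = 34.
Under competition P = MC: 39 − 0.5Q = 19 + Q ⇒ Q = 40/3, P = 97/3.
Ratio Q_m/Q_c = 10/(40/3) = 0.75.

Q_m/Q_c = 0.75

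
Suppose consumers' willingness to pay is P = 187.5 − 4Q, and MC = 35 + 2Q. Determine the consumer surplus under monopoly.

CS = 465.125

The monopolist equates marginal revenue to marginal cost: 187.5 − 8Q = 35 + 2Q, so Q = 15.25. From demand, P = 126.5.
CS = ½·(187.5 − 126.5)·15.25 = 465.125.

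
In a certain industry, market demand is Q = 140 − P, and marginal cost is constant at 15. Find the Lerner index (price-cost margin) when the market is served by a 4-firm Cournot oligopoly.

Lerner index = 0.625

Inverting demand: P = 140 − Q.
With 4 symmetric Cournot firms, each firm's FOC gives 140 − 5q = 15, so q = 25, Q = 4·25 = 100, and P = 40.
Lerner index = (P − MC)/P = (40 − 15)/40 = 0.625.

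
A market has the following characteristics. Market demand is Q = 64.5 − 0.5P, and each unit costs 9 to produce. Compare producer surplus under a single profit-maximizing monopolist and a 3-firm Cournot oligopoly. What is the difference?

Producer surplus falls by 450

Inverting demand: P = 129 − 2Q.
Monopoly sets MR = MC: 129 − 4Q = 9 ⇒ Q = 30, P = 129 − 2·30 = 69.
PS = (69 − 9)·30 = 1800.
Cournot with 3 identical firms: the symmetric best-response condition is 129 − 8q = 9. Each firm produces q = 15, total output Q = 45, price P = 39.
PS = (39 − 9)·45 = 1350.
Change in producer surplus: 1350 − 1800 = −450.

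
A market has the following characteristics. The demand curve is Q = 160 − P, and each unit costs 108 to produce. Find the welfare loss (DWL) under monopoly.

Inverting demand: P = 160 − Q.
Under competition P = MC = 108, so Q = (160 − 108)/1 = 52.
Monopoly sets MR = MC: 160 − 2Q = 108 ⇒ Q = 26, P = 160 − 26 = 134.
DWL is the triangle between Q = 26 and Q = 52: ½·(52 − 26)·(134 − 108) = 338.

DWL = 338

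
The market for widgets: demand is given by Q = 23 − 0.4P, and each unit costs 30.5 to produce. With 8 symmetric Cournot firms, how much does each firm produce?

Inverting demand: P = 57.5 − 2.5Q.
With 8 symmetric Cournot firms, each firm's FOC gives 57.5 − 22.5q = 30.5, so q = 1.2, Q = 8·1.2 = 9.6, and P = 33.5.

q_i = 1.2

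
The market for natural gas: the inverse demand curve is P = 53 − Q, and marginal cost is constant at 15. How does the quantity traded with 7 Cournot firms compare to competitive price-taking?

Cournot: Q = 33.25; Competition: Q = 38

With 7 symmetric Cournot firms, each firm's FOC gives 53 − 8q = 15, so q = 4.75, Q = 7·4.75 = 33.25, and P = 19.75.
Perfect competition: P = MC = 15, so 53 − Q = 15 and Q = 38.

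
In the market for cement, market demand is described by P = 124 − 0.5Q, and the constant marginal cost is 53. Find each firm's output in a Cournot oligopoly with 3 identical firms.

With 3 symmetric Cournot firms, each firm's FOC gives 124 − 2q = 53, so q = 35.5, Q = 3·35.5 = 106.5, and P = 70.75.

q_i = 35.5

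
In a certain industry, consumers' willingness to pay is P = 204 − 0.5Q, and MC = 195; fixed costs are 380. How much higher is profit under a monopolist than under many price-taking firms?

Perfect competition: P = MC = 195, so 204 − 0.5Q = 195 and Q = 18.
Profit = (195 − 195)·18 − 380 = −380.
A monopolist chooses Q where MR = MC. MR = 204 − Q; setting this equal to 195 gives Q = 9 and P = 199.5.
Profit = (199.5 − 195)·9 − 380 = −339.5.
Change in profit: −339.5 − −380 = 40.5.

Profit rises by 40.5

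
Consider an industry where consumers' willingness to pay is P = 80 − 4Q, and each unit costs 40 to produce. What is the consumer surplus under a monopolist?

Monopoly sets MR = MC: 80 − 8Q = 40 ⇒ Q = 5, P = 80 − 4·5 = 60.
CS = ½·(80 − 60)·5 = 50.

CS = 50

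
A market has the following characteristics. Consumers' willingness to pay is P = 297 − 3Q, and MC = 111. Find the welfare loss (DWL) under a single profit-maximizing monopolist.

Competitive firms price at marginal cost: P = 111, giving Q = 62.
A monopolist chooses Q where MR = MC. MR = 297 − 6Q; setting this equal to 111 gives Q = 31 and P = 204.
DWL is the triangle between Q = 31 and Q = 62: ½·(62 − 31)·(204 − 111) = 1441.5.

DWL = 1441.5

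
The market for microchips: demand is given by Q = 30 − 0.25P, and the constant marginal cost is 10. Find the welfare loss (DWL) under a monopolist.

Inverting demand: P = 120 − 4Q.
Under competition P = MC = 10, so Q = (120 − 10)/4 = 27.5.
The monopolist equates marginal revenue to marginal cost: 120 − 8Q = 10, so Q = 13.75. From demand, P = 65.
DWL is the triangle between Q = 13.75 and Q = 27.5: ½·(27.5 − 13.75)·(65 − 10) = 378.125.

DWL = 378.125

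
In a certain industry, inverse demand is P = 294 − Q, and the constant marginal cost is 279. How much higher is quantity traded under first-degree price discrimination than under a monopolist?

Q rises by 7.5

Monopoly sets MR = MC: 294 − 2Q = 279 ⇒ Q = 7.5, P = 294 − 7.5 = 286.5.
A perfectly discriminating monopolist sells every unit with P(Q) ≥ MC(Q), so output equals the competitive quantity Q = 15. Each buyer pays their reservation price, so CS = 0 and the firm captures all surplus.
Change in quantity traded: 15 − 7.5 = 7.5.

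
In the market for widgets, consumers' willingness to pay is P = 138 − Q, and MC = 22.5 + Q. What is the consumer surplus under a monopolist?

CS = 741.125

The monopolist equates marginal revenue to marginal cost: 138 − 2Q = 22.5 + Q, so Q = 38.5. From demand, P = 99.5.
CS = ½·(138 − 99.5)·38.5 = 741.125.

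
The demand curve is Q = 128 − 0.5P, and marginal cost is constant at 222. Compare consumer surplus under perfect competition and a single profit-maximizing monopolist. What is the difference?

Consumer surplus falls by 216.75

Inverting demand: P = 256 − 2Q.
Under competition P = MC = 222, so Q = (256 − 222)/2 = 17.
CS = ½·(256 − 222)·17 = 289.
Monopoly sets MR = MC: 256 − 4Q = 222 ⇒ Q = 8.5, P = 256 − 2·8.5 = 239.
CS = ½·(256 − 239)·8.5 = 72.25.
Change in consumer surplus: 72.25 − 289 = −216.75.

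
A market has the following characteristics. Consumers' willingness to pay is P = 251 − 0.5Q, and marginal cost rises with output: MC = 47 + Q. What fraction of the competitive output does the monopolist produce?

Q_m/Q_c = 0.75

A monopolist chooses Q where MR = MC. MR = 251 − Q; setting this equal to 47 + Q gives Q = 102 and P = 200.
Under competition P = MC: 251 − 0.5Q = 47 + Q ⇒ Q = 136, P = 183.
Ratio Q_m/Q_c = 102/136 = 0.75.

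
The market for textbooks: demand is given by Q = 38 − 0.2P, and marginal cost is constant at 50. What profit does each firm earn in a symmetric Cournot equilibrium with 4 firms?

π_i = 156.8

Inverting demand: P = 190 − 5Q.
With 4 symmetric Cournot firms, each firm's FOC gives 190 − 25q = 50, so q = 5.6, Q = 4·5.6 = 22.4, and P = 78.
Each firm's profit = (78 − 50)·5.6 = 156.8.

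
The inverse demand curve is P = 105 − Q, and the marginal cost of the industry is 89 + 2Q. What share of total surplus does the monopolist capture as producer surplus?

PS/TS = 0.8

Monopoly sets MR = MC: 105 − 2Q = 89 + 2Q ⇒ Q = 4, P = 105 − 4 = 101.
CS = ½·(105 − 101)·4 = 8.
PS = P·Q − VC(Q) = 101·4 − (89·4 + ½·2·4²) = 32.
Share captured = PS/TS = 32/40 = 0.8.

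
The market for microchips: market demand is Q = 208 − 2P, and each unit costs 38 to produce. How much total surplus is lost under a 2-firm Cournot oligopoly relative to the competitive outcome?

DWL = 484

Inverting demand: P = 104 − 0.5Q.
Competitive firms price at marginal cost: P = 38, giving Q = 132.
In a 2-firm Cournot equilibrium, symmetry and the first-order condition give q = (104 − 38)/(1.5) = 44. So Q = 88 and P = 60.
DWL is the triangle between Q = 88 and Q = 132: ½·(132 − 88)·(60 − 38) = 484.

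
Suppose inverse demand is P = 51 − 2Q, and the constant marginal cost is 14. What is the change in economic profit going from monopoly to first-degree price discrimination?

Economic profit rises by 171.125

Monopoly sets MR = MC: 51 − 4Q = 14 ⇒ Q = 9.25, P = 51 − 2·9.25 = 32.5.
Profit = (32.5 − 14)·9.25 = 171.125.
Under first-degree price discrimination the firm charges each unit its demand price and produces up to where P = MC, i.e. Q = 18.5. Consumer surplus is zero; producer surplus equals total surplus.
PS equals the full surplus area, 342.25. Profit = 342.25 = 342.25.
Change in economic profit: 342.25 − 171.125 = 171.125.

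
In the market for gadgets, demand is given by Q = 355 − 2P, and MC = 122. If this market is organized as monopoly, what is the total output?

Q = 55.5

Inverting demand: P = 177.5 − 0.5Q.
A monopolist chooses Q where MR = MC. MR = 177.5 − Q; setting this equal to 122 gives Q = 55.5 and P = 149.75.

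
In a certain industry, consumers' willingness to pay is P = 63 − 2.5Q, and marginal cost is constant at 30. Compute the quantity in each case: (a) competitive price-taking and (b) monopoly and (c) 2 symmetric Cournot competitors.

Competition: Q = 13.2; Monopoly: Q = 6.6; Cournot: Q = 8.8

Competitive firms price at marginal cost: P = 30, giving Q = 13.2.
The monopolist equates marginal revenue to marginal cost: 63 − 5Q = 30, so Q = 6.6. From demand, P = 46.5.
In a 2-firm Cournot equilibrium, symmetry and the first-order condition give q = (63 − 30)/(7.5) = 4.4. So Q = 8.8 and P = 41.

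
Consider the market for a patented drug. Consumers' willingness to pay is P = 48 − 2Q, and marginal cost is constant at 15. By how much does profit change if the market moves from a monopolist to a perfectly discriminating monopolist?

Profit rises by 136.125

The monopolist equates marginal revenue to marginal cost: 48 − 4Q = 15, so Q = 8.25. From demand, P = 31.5.
Profit = (31.5 − 15)·8.25 = 136.125.
Under first-degree price discrimination the firm charges each unit its demand price and produces up to where P = MC, i.e. Q = 16.5. Consumer surplus is zero; producer surplus equals total surplus.
PS equals the full surplus area, 272.25. Profit = 272.25 = 272.25.
Change in profit: 272.25 − 136.125 = 136.125.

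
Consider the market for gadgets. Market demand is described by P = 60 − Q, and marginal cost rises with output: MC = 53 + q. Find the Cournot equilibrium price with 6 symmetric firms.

P = 54.75

In a 6-firm Cournot equilibrium, symmetry and the first-order condition give q = (60 − 53)/(8) = 0.875. So Q = 5.25 and P = 54.75.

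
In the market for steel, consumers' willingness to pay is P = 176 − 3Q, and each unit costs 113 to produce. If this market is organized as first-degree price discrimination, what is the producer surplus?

PS = 661.5

A perfectly discriminating monopolist sells every unit with P(Q) ≥ MC(Q), so output equals the competitive quantity Q = 21. Each buyer pays their reservation price, so CS = 0 and the firm captures all surplus.
PS = ½·(176 − 113)·21 = 661.5.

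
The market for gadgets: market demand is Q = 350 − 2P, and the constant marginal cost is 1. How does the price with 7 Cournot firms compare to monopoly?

Cournot: P = 22.75; Monopoly: P = 88

Inverting demand: P = 175 − 0.5Q.
With 7 symmetric Cournot firms, each firm's FOC gives 175 − 4q = 1, so q = 43.5, Q = 7·43.5 = 304.5, and P = 22.75.
A monopolist chooses Q where MR = MC. MR = 175 − Q; setting this equal to 1 gives Q = 174 and P = 88.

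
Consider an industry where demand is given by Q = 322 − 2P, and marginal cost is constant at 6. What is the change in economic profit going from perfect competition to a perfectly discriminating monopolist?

Inverting demand: P = 161 − 0.5Q.
Under competition P = MC = 6, so Q = (161 − 6)/0.5 = 310.
Profit = (6 − 6)·310 = 0.
Under first-degree price discrimination the firm charges each unit its demand price and produces up to where P = MC, i.e. Q = 310. Consumer surplus is zero; producer surplus equals total surplus.
PS equals the full surplus area, 24025. Profit = 24025 = 24025.
Change in economic profit: 24025 − 0 = 24025.

Economic profit rises by 24025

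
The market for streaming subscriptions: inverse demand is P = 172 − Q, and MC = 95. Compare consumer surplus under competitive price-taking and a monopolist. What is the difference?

Under competition P = MC = 95, so Q = (172 − 95)/1 = 77.
CS = ½·(172 − 95)·77 = 2964.5.
Monopoly sets MR = MC: 172 − 2Q = 95 ⇒ Q = 38.5, P = 172 − 38.5 = 133.5.
CS = ½·(172 − 133.5)·38.5 = 741.125.
Change in consumer surplus: 741.125 − 2964.5 = −2223.375.

CS falls by 2223.375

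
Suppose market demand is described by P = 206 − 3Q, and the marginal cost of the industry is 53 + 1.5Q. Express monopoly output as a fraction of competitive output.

Q_m/Q_c = 0.6

A monopolist chooses Q where MR = MC. MR = 206 − 6Q; setting this equal to 53 + 1.5Q gives Q = 20.4 and P = 144.8.
Under competition P = MC: 206 − 3Q = 53 + 1.5Q ⇒ Q = 34, P = 104.
Ratio Q_m/Q_c = 20.4/34 = 0.6.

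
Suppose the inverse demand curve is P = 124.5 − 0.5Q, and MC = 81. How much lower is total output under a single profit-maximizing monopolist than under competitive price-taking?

Total output falls by 43.5

Perfect competition: P = MC = 81, so 124.5 − 0.5Q = 81 and Q = 87.
The monopolist equates marginal revenue to marginal cost: 124.5 − Q = 81, so Q = 43.5. From demand, P = 102.75.
Change in total output: 43.5 − 87 = −43.5.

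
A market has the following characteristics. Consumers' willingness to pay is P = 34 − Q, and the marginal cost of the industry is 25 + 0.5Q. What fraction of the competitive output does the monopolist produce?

A monopolist chooses Q where MR = MC. MR = 34 − 2Q; setting this equal to 25 + 0.5Q gives Q = 3.6 and P = 30.4.
Under competition P = MC: 34 − Q = 25 + 0.5Q ⇒ Q = 6, P = 28.
Ratio Q_m/Q_c = 3.6/6 = 0.6.

Q_m/Q_c = 0.6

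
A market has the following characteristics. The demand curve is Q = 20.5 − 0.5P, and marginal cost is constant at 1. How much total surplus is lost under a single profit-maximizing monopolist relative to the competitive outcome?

Inverting demand: P = 41 − 2Q.
Competitive firms price at marginal cost: P = 1, giving Q = 20.
Monopoly sets MR = MC: 41 − 4Q = 1 ⇒ Q = 10, P = 41 − 2·10 = 21.
DWL is the triangle between Q = 10 and Q = 20: ½·(20 − 10)·(21 − 1) = 100.

DWL = 100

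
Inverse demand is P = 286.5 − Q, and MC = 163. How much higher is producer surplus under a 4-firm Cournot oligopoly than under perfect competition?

Perfect competition: P = MC = 163, so 286.5 − Q = 163 and Q = 123.5.
PS = (163 − 163)·123.5 = 0.
With 4 symmetric Cournot firms, each firm's FOC gives 286.5 − 5q = 163, so q = 24.7, Q = 4·24.7 = 98.8, and P = 187.7.
PS = (187.7 − 163)·98.8 = 2440.36.
Change in producer surplus: 2440.36 − 0 = 2440.36.

Producer surplus rises by 2440.36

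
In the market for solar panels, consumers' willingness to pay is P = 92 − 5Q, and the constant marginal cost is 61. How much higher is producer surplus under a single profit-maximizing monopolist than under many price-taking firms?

PS rises by 48.05

Perfect competition: P = MC = 61, so 92 − 5Q = 61 and Q = 6.2.
PS = (61 − 61)·6.2 = 0.
The monopolist equates marginal revenue to marginal cost: 92 − 10Q = 61, so Q = 3.1. From demand, P = 76.5.
PS = (76.5 − 61)·3.1 = 48.05.
Change in producer surplus: 48.05 − 0 = 48.05.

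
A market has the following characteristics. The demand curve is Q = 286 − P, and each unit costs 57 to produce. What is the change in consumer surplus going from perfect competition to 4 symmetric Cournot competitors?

Consumer surplus falls by 9439.38

Inverting demand: P = 286 − Q.
Under competition P = MC = 57, so Q = (286 − 57)/1 = 229.
CS = ½·(286 − 57)·229 = 26220.5.
With 4 symmetric Cournot firms, each firm's FOC gives 286 − 5q = 57, so q = 45.8, Q = 4·45.8 = 183.2, and P = 102.8.
CS = ½·(286 − 102.8)·183.2 = 16781.12.
Change in consumer surplus: 16781.12 − 26220.5 = −9439.38.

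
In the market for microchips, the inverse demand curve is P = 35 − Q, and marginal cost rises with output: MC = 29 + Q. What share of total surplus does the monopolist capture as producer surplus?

PS/TS = 0.75

The monopolist equates marginal revenue to marginal cost: 35 − 2Q = 29 + Q, so Q = 2. From demand, P = 33.
CS = ½·(35 − 33)·2 = 2.
PS = P·Q − VC(Q) = 33·2 − (29·2 + ½·1·2²) = 6.
Share captured = PS/TS = 6/8 = 0.75.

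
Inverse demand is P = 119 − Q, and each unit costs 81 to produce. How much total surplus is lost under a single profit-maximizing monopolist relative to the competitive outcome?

Perfect competition: P = MC = 81, so 119 − Q = 81 and Q = 38.
A monopolist chooses Q where MR = MC. MR = 119 − 2Q; setting this equal to 81 gives Q = 19 and P = 100.
DWL is the triangle between Q = 19 and Q = 38: ½·(38 − 19)·(100 − 81) = 180.5.

DWL = 180.5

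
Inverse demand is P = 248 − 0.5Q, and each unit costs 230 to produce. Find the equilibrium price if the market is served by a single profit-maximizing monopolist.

The monopolist equates marginal revenue to marginal cost: 248 − Q = 230, so Q = 18. From demand, P = 239.

P = 239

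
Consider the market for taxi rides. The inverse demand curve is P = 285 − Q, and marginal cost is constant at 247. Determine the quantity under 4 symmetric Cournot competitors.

Q = 30.4

In a 4-firm Cournot equilibrium, symmetry and the first-order condition give q = (285 − 247)/(5) = 7.6. So Q = 30.4 and P = 254.6.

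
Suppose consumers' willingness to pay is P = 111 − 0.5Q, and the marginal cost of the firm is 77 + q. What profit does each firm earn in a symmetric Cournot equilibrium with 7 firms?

Cournot with 7 identical firms: the symmetric best-response condition is 111 − 4q = 77 + q. Each firm produces q = 6.8, total output Q = 47.6, price P = 87.2.
Each firm's profit = 87.2·6.8 − (77·6.8 + ½·1·6.8²) = 46.24.

π_i = 46.24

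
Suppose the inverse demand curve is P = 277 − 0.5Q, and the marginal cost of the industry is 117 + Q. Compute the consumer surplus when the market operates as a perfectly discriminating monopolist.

With perfect price discrimination, output is the efficient level Q = 320/3 (where demand meets MC), but every buyer pays their willingness to pay: CS = 0 and PS = total surplus.
CS = 0.

CS = 0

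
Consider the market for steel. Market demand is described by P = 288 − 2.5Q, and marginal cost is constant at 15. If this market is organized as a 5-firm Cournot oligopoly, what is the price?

In a 5-firm Cournot equilibrium, symmetry and the first-order condition give q = (288 − 15)/(15) = 18.2. So Q = 91 and P = 60.5.

P = 60.5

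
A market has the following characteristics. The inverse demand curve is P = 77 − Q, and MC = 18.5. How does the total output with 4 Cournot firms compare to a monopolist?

Cournot: Q = 46.8; Monopoly: Q = 29.25

Cournot with 4 identical firms: the symmetric best-response condition is 77 − 5q = 18.5. Each firm produces q = 11.7, total output Q = 46.8, price P = 30.2.
A monopolist chooses Q where MR = MC. MR = 77 − 2Q; setting this equal to 18.5 gives Q = 29.25 and P = 47.75.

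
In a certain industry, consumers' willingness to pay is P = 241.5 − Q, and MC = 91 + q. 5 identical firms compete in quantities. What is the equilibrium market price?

Cournot with 5 identical firms: the symmetric best-response condition is 241.5 − 6q = 91 + q. Each firm produces q = 21.5, total output Q = 107.5, price P = 134.

P = 134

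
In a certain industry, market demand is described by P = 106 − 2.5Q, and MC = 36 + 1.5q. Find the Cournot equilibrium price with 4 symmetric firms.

With 4 symmetric Cournot firms, each firm's FOC gives 106 − 12.5q = 36 + 1.5q, so q = 5, Q = 4·5 = 20, and P = 56.

P = 56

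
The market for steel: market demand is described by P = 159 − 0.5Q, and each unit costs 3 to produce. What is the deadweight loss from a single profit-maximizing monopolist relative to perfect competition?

DWL = 6084

Perfect competition: P = MC = 3, so 159 − 0.5Q = 3 and Q = 312.
A monopolist chooses Q where MR = MC. MR = 159 − Q; setting this equal to 3 gives Q = 156 and P = 81.
DWL is the triangle between Q = 156 and Q = 312: ½·(312 − 156)·(81 − 3) = 6084.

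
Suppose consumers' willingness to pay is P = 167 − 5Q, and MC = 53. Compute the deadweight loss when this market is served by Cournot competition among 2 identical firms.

Competitive firms price at marginal cost: P = 53, giving Q = 22.8.
Cournot with 2 identical firms: the symmetric best-response condition is 167 − 15q = 53. Each firm produces q = 7.6, total output Q = 15.2, price P = 91.
DWL is the triangle between Q = 15.2 and Q = 22.8: ½·(22.8 − 15.2)·(91 − 53) = 144.4.

DWL = 144.4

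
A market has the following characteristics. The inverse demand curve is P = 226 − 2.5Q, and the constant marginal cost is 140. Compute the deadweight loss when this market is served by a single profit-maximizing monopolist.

DWL = 369.8

Perfect competition: P = MC = 140, so 226 − 2.5Q = 140 and Q = 34.4.
The monopolist equates marginal revenue to marginal cost: 226 − 5Q = 140, so Q = 17.2. From demand, P = 183.
DWL is the triangle between Q = 17.2 and Q = 34.4: ½·(34.4 − 17.2)·(183 − 140) = 369.8.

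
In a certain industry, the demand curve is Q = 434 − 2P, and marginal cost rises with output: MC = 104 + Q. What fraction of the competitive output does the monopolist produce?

Inverting demand: P = 217 − 0.5Q.
A monopolist chooses Q where MR = MC. MR = 217 − Q; setting this equal to 104 + Q gives Q = 56.5 and P = 188.75.
Competitive equilibrium sets price equal to marginal cost: 217 − 0.5Q = 104 + Q, so Q = 226/3 and P = 538/3.
Ratio Q_m/Q_c = 56.5/(226/3) = 0.75.

Q_m/Q_c = 0.75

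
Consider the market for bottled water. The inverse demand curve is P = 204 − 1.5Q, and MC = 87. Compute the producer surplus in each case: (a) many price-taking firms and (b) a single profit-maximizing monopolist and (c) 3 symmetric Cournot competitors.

Under competition P = MC = 87, so Q = (204 − 87)/1.5 = 78.
PS = (87 − 87)·78 = 0.
Monopoly sets MR = MC: 204 − 3Q = 87 ⇒ Q = 39, P = 204 − 1.5·39 = 145.5.
PS = (145.5 − 87)·39 = 2281.5.
In a 3-firm Cournot equilibrium, symmetry and the first-order condition give q = (204 − 87)/(6) = 19.5. So Q = 58.5 and P = 116.25.
PS = (116.25 − 87)·58.5 = 1711.125.

Competition: PS = 0; Monopoly: PS = 2281.5; Cournot: PS = 1711.125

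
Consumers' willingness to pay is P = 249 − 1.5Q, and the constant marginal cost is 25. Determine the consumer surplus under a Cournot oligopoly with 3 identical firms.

In a 3-firm Cournot equilibrium, symmetry and the first-order condition give q = (249 − 25)/(6) = 112/3. So Q = 112 and P = 81.
CS = ½·(249 − 81)·112 = 9408.

CS = 9408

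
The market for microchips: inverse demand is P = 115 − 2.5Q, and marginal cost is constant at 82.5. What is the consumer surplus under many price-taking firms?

Competitive firms price at marginal cost: P = 82.5, giving Q = 13.
CS = ½·(115 − 82.5)·13 = 211.25.

CS = 211.25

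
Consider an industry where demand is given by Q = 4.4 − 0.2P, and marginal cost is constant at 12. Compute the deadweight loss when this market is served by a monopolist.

DWL = 2.5

Inverting demand: P = 22 − 5Q.
Perfect competition: P = MC = 12, so 22 − 5Q = 12 and Q = 2.
Monopoly sets MR = MC: 22 − 10Q = 12 ⇒ Q = 1, P = 22 − 5·1 = 17.
DWL is the triangle between Q = 1 and Q = 2: ½·(2 − 1)·(17 − 12) = 2.5.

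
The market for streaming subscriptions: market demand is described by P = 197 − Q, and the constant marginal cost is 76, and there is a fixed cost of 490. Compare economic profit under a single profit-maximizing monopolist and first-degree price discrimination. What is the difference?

Economic profit rises by 3660.25

A monopolist chooses Q where MR = MC. MR = 197 − 2Q; setting this equal to 76 gives Q = 60.5 and P = 136.5.
Profit = (136.5 − 76)·60.5 − 490 = 3170.25.
A perfectly discriminating monopolist sells every unit with P(Q) ≥ MC(Q), so output equals the competitive quantity Q = 121. Each buyer pays their reservation price, so CS = 0 and the firm captures all surplus.
PS equals the full surplus area, 7320.5. Profit = 7320.5 − 490 = 6830.5.
Change in economic profit: 6830.5 − 3170.25 = 3660.25.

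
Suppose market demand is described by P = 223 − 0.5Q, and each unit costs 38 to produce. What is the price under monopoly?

P = 130.5

The monopolist equates marginal revenue to marginal cost: 223 − Q = 38, so Q = 185. From demand, P = 130.5.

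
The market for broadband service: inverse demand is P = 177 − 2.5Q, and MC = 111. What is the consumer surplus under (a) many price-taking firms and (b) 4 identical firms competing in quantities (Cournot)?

Under competition P = MC = 111, so Q = (177 − 111)/2.5 = 26.4.
CS = ½·(177 − 111)·26.4 = 871.2.
In a 4-firm Cournot equilibrium, symmetry and the first-order condition give q = (177 − 111)/(12.5) = 5.28. So Q = 21.12 and P = 124.2.
CS = ½·(177 − 124.2)·21.12 = 557.568.

Competition: CS = 871.2; Cournot: CS = 557.568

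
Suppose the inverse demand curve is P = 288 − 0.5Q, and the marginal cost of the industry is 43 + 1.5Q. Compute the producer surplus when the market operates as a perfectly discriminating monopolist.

PS = 15006.25

A perfectly discriminating monopolist sells every unit with P(Q) ≥ MC(Q), so output equals the competitive quantity Q = 122.5. Each buyer pays their reservation price, so CS = 0 and the firm captures all surplus.
PS = ½·(288 − 43)·122.5 = 15006.25.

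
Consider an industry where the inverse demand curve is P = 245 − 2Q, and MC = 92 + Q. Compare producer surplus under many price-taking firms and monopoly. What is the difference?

Under competition P = MC: 245 − 2Q = 92 + Q ⇒ Q = 51, P = 143.
PS = P·Q − VC(Q) = 143·51 − (92·51 + ½·1·51²) = 1300.5.
A monopolist chooses Q where MR = MC. MR = 245 − 4Q; setting this equal to 92 + Q gives Q = 30.6 and P = 183.8.
PS = P·Q − VC(Q) = 183.8·30.6 − (92·30.6 + ½·1·30.6²) = 2340.9.
Change in producer surplus: 2340.9 − 1300.5 = 1040.4.

Producer surplus rises by 1040.4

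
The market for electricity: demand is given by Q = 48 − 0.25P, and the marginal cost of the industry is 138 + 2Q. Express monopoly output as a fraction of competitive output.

Q_m/Q_c = 0.6

Inverting demand: P = 192 − 4Q.
A monopolist chooses Q where MR = MC. MR = 192 − 8Q; setting this equal to 138 + 2Q gives Q = 5.4 and P = 170.4.
Under competition P = MC: 192 − 4Q = 138 + 2Q ⇒ Q = 9, P = 156.
Ratio Q_m/Q_c = 5.4/9 = 0.6.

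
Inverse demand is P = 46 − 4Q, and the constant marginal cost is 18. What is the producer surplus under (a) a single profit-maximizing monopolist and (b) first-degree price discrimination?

The monopolist equates marginal revenue to marginal cost: 46 − 8Q = 18, so Q = 3.5. From demand, P = 32.
PS = (32 − 18)·3.5 = 49.
With perfect price discrimination, output is the efficient level Q = 7 (where demand meets MC), but every buyer pays their willingness to pay: CS = 0 and PS = total surplus.
PS = ½·(46 − 18)·7 = 98.

Monopoly: PS = 49; Perfect PD: PS = 98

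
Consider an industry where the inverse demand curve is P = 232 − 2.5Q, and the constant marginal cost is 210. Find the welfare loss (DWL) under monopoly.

Perfect competition: P = MC = 210, so 232 − 2.5Q = 210 and Q = 8.8.
Monopoly sets MR = MC: 232 − 5Q = 210 ⇒ Q = 4.4, P = 232 − 2.5·4.4 = 221.
DWL is the triangle between Q = 4.4 and Q = 8.8: ½·(8.8 − 4.4)·(221 − 210) = 24.2.

DWL = 24.2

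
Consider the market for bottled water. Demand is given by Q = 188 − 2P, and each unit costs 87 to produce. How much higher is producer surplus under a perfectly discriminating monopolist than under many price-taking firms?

Inverting demand: P = 94 − 0.5Q.
Competitive firms price at marginal cost: P = 87, giving Q = 14.
PS = (87 − 87)·14 = 0.
A perfectly discriminating monopolist sells every unit with P(Q) ≥ MC(Q), so output equals the competitive quantity Q = 14. Each buyer pays their reservation price, so CS = 0 and the firm captures all surplus.
PS = ½·(94 − 87)·14 = 49.
Change in producer surplus: 49 − 0 = 49.

PS rises by 49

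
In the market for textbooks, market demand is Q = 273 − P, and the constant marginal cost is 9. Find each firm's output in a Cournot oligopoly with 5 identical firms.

Inverting demand: P = 273 − Q.
Cournot with 5 identical firms: the symmetric best-response condition is 273 − 6q = 9. Each firm produces q = 44, total output Q = 220, price P = 53.

q_i = 44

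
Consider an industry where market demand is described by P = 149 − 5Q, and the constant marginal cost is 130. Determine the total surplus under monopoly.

TS = 27.075

Monopoly sets MR = MC: 149 − 10Q = 130 ⇒ Q = 1.9, P = 149 − 5·1.9 = 139.5.
CS = ½·(149 − 139.5)·1.9 = 9.025; PS = (139.5 − 130)·1.9 = 18.05; TS = 27.075.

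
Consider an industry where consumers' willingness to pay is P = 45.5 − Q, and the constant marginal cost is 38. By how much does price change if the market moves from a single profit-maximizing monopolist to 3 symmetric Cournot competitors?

Monopoly sets MR = MC: 45.5 − 2Q = 38 ⇒ Q = 3.75, P = 45.5 − 3.75 = 41.75.
With 3 symmetric Cournot firms, each firm's FOC gives 45.5 − 4q = 38, so q = 1.875, Q = 3·1.875 = 5.625, and P = 39.875.
Change in price: 39.875 − 41.75 = −1.875.

P falls by 1.875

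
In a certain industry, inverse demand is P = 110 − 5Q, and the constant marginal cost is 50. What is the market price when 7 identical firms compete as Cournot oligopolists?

P = 57.5

In a 7-firm Cournot equilibrium, symmetry and the first-order condition give q = (110 − 50)/(40) = 1.5. So Q = 10.5 and P = 57.5.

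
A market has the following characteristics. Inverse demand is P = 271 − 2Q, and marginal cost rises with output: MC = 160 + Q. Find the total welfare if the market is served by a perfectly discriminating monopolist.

TS = 2053.5

With perfect price discrimination, output is the efficient level Q = 37 (where demand meets MC), but every buyer pays their willingness to pay: CS = 0 and PS = total surplus.
TS = 2053.5 (equal to competitive TS).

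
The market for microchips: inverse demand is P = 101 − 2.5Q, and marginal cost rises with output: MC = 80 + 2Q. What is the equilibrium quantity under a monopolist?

A monopolist chooses Q where MR = MC. MR = 101 − 5Q; setting this equal to 80 + 2Q gives Q = 3 and P = 93.5.

Q = 3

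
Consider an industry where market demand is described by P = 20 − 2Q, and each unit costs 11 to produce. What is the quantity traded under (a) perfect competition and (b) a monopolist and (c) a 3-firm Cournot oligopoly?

Competition: Q = 4.5; Monopoly: Q = 2.25; Cournot: Q = 3.375

Under competition P = MC = 11, so Q = (20 − 11)/2 = 4.5.
A monopolist chooses Q where MR = MC. MR = 20 − 4Q; setting this equal to 11 gives Q = 2.25 and P = 15.5.
Cournot with 3 identical firms: the symmetric best-response condition is 20 − 8q = 11. Each firm produces q = 1.125, total output Q = 3.375, price P = 13.25.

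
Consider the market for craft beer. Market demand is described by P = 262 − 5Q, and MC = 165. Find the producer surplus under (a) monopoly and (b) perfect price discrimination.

Monopoly: PS = 470.45; Perfect PD: PS = 940.9

A monopolist chooses Q where MR = MC. MR = 262 − 10Q; setting this equal to 165 gives Q = 9.7 and P = 213.5.
PS = (213.5 − 165)·9.7 = 470.45.
Under first-degree price discrimination the firm charges each unit its demand price and produces up to where P = MC, i.e. Q = 19.4. Consumer surplus is zero; producer surplus equals total surplus.
PS = ½·(262 − 165)·19.4 = 940.9.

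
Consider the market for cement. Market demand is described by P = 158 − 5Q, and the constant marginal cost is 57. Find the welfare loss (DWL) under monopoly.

DWL = 255.025

Under competition P = MC = 57, so Q = (158 − 57)/5 = 20.2.
The monopolist equates marginal revenue to marginal cost: 158 − 10Q = 57, so Q = 10.1. From demand, P = 107.5.
DWL is the triangle between Q = 10.1 and Q = 20.2: ½·(20.2 − 10.1)·(107.5 − 57) = 255.025.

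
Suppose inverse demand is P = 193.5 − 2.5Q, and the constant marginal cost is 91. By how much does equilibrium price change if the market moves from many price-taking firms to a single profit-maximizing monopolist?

P rises by 51.25

Perfect competition: P = MC = 91, so 193.5 − 2.5Q = 91 and Q = 41.
A monopolist chooses Q where MR = MC. MR = 193.5 − 5Q; setting this equal to 91 gives Q = 20.5 and P = 142.25.
Change in equilibrium price: 142.25 − 91 = 51.25.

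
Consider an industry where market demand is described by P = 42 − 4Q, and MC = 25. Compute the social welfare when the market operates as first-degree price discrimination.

TS = 36.125

A perfectly discriminating monopolist sells every unit with P(Q) ≥ MC(Q), so output equals the competitive quantity Q = 4.25. Each buyer pays their reservation price, so CS = 0 and the firm captures all surplus.
TS = 36.125 (equal to competitive TS).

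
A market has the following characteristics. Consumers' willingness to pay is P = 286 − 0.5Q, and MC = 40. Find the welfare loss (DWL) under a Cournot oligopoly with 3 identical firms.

DWL = 3782.25

Perfect competition: P = MC = 40, so 286 − 0.5Q = 40 and Q = 492.
With 3 symmetric Cournot firms, each firm's FOC gives 286 − 2q = 40, so q = 123, Q = 3·123 = 369, and P = 101.5.
DWL is the triangle between Q = 369 and Q = 492: ½·(492 − 369)·(101.5 − 40) = 3782.25.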